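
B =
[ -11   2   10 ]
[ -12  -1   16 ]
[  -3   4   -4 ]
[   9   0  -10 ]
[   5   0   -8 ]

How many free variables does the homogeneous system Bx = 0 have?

0

Row reduce to echelon form.
R2 ← R2 − (12/11)·R1: [0, -35/11, 56/11]
R3 ← R3 − (3/11)·R1: [0, 38/11, -74/11]
R4 ← R4 + (9/11)·R1: [0, 18/11, -20/11]
R5 ← R5 + (5/11)·R1: [0, 10/11, -38/11]
R3 ← R3 + (38/35)·R2: [0, 0, -6/5]
R4 ← R4 + (18/35)·R2: [0, 0, 4/5]
R5 ← R5 + (2/7)·R2: [0, 0, -2]
R4 ← R4 + (2/3)·R3: [0, 0, 0]
R5 ← R5 − (5/3)·R3: [0, 0, 0]
3 nonzero rows, so rank(B) = 3.
B has 3 columns; by rank–nullity, nullity = 3 − 3 = 0.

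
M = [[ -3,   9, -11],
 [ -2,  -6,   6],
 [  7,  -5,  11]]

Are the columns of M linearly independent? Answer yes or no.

yes

Row reduce M to echelon form.
R2 ← R2 − (2/3)·R1: [0, -12, 40/3]
R3 ← R3 + (7/3)·R1: [0, 16, -44/3]
R3 ← R3 + (4/3)·R2: [0, 0, 28/9]
3 pivots among 3 columns.
Every column is a pivot column, so the columns are linearly independent.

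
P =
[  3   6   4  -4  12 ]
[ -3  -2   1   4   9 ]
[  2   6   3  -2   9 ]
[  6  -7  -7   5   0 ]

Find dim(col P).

Row reduce to echelon form.
R2 ← R2 + R1: [0, 4, 5, 0, 21]
R3 ← R3 − (2/3)·R1: [0, 2, 1/3, 2/3, 1]
R4 ← R4 − (2)·R1: [0, -19, -15, 13, -24]
R3 ← R3 − (1/2)·R2: [0, 0, -13/6, 2/3, -19/2]
R4 ← R4 + (19/4)·R2: [0, 0, 35/4, 13, 303/4]
R4 ← R4 + (105/26)·R3: [0, 0, 0, 204/13, 486/13]
Echelon form has 4 nonzero rows, so rank(P) = 4.
The column space has dimension equal to the rank: 4.

4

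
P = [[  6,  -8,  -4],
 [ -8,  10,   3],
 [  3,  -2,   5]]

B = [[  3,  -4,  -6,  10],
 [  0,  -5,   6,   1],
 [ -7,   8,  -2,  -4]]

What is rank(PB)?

First compute PB:
[[ 46, -16, -76,  68],
 [-45,   6, 102, -82],
 [-26,  38, -40,   8]]
Now row reduce the product.
R2 ← R2 + (45/46)·R1: [0, -222/23, 636/23, -356/23]
R3 ← R3 + (13/23)·R1: [0, 666/23, -1908/23, 1068/23]
R3 ← R3 + (3)·R2: [0, 0, 0, 0]
2 nonzero rows, so rank(PB) = 2.

2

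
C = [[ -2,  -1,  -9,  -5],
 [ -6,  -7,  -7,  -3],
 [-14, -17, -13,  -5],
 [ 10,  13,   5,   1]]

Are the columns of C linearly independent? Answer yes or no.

Row reduce C to echelon form.
R2 ← R2 − (3)·R1: [0, -4, 20, 12]
R3 ← R3 − (7)·R1: [0, -10, 50, 30]
R4 ← R4 + (5)·R1: [0, 8, -40, -24]
R3 ← R3 − (5/2)·R2: [0, 0, 0, 0]
R4 ← R4 + (2)·R2: [0, 0, 0, 0]
2 pivots among 4 columns.
Only 2 < 4 pivot columns, so the columns are linearly dependent.

no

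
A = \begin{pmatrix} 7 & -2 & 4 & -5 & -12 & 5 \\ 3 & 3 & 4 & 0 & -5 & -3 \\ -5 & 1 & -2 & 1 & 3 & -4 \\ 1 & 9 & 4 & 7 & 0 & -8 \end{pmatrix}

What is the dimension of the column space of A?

4

Row reduce to echelon form.
R2 ← R2 − (3/7)·R1: [0, 27/7, 16/7, 15/7, 1/7, -36/7]
R3 ← R3 + (5/7)·R1: [0, -3/7, 6/7, -18/7, -39/7, -3/7]
R4 ← R4 − (1/7)·R1: [0, 65/7, 24/7, 54/7, 12/7, -61/7]
R3 ← R3 + (1/9)·R2: [0, 0, 10/9, -7/3, -50/9, -1]
R4 ← R4 − (65/27)·R2: [0, 0, -56/27, 23/9, 37/27, 11/3]
R4 ← R4 + (28/15)·R3: [0, 0, 0, -9/5, -9, 9/5]
Echelon form has 4 nonzero rows, so rank(A) = 4.
The column space has dimension equal to the rank: 4.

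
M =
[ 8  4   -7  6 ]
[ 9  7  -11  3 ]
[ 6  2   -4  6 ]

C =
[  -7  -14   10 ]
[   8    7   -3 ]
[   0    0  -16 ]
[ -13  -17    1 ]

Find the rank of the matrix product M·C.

2

First compute MC:
[[-102, -186, 186],
 [-46, -128, 248],
 [-104, -172, 124]]
Now row reduce the product.
R2 ← R2 − (23/51)·R1: [0, -750/17, 2790/17]
R3 ← R3 − (52/51)·R1: [0, 300/17, -1116/17]
R3 ← R3 + (2/5)·R2: [0, 0, 0]
2 nonzero rows, so rank(MC) = 2.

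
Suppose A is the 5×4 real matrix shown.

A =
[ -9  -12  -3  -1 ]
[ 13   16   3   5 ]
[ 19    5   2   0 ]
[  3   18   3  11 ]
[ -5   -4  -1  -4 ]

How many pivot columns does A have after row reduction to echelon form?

4

Row reduce to echelon form.
R2 ← R2 + (13/9)·R1: [0, -4/3, -4/3, 32/9]
R3 ← R3 + (19/9)·R1: [0, -61/3, -13/3, -19/9]
R4 ← R4 + (1/3)·R1: [0, 14, 2, 32/3]
R5 ← R5 − (5/9)·R1: [0, 8/3, 2/3, -31/9]
R3 ← R3 − (61/4)·R2: [0, 0, 16, -169/3]
R4 ← R4 + (21/2)·R2: [0, 0, -12, 48]
R5 ← R5 + (2)·R2: [0, 0, -2, 11/3]
R4 ← R4 + (3/4)·R3: [0, 0, 0, 23/4]
R5 ← R5 + (1/8)·R3: [0, 0, 0, -27/8]
R5 ← R5 + (27/46)·R4: [0, 0, 0, 0]
Echelon form has 4 nonzero rows, so rank(A) = 4.
Each nonzero row contributes one pivot column: 4 pivot columns.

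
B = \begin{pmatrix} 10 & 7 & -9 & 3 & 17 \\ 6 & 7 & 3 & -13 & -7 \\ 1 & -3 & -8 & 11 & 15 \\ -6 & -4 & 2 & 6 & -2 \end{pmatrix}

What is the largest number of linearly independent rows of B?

3

Row reduce to echelon form.
R2 ← R2 − (3/5)·R1: [0, 14/5, 42/5, -74/5, -86/5]
R3 ← R3 − (1/10)·R1: [0, -37/10, -71/10, 107/10, 133/10]
R4 ← R4 + (3/5)·R1: [0, 1/5, -17/5, 39/5, 41/5]
R3 ← R3 + (37/28)·R2: [0, 0, 4, -62/7, -66/7]
R4 ← R4 − (1/14)·R2: [0, 0, -4, 62/7, 66/7]
R4 ← R4 + R3: [0, 0, 0, 0, 0]
Echelon form has 3 nonzero rows, so rank(B) = 3.
The rank gives the maximum number of linearly independent rows: 3.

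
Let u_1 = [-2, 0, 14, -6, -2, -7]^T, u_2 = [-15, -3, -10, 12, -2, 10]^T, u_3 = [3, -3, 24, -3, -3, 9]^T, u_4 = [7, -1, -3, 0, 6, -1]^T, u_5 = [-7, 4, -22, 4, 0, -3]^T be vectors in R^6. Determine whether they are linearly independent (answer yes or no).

Form the matrix with these vectors as rows and row reduce.
R2 ← R2 − (15/2)·R1: [0, -3, -115, 57, 13, 125/2]
R3 ← R3 + (3/2)·R1: [0, -3, 45, -12, -6, -3/2]
R4 ← R4 + (7/2)·R1: [0, -1, 46, -21, -1, -51/2]
R5 ← R5 − (7/2)·R1: [0, 4, -71, 25, 7, 43/2]
R3 ← R3 − R2: [0, 0, 160, -69, -19, -64]
R4 ← R4 − (1/3)·R2: [0, 0, 253/3, -40, -16/3, -139/3]
R5 ← R5 + (4/3)·R2: [0, 0, -673/3, 101, 73/3, 629/6]
R4 ← R4 − (253/480)·R3: [0, 0, 0, -581/160, 749/160, -63/5]
R5 ← R5 + (673/480)·R3: [0, 0, 0, 681/160, -369/160, 151/10]
R5 ← R5 + (681/581)·R4: [0, 0, 0, 0, 264/83, 55/166]
5 nonzero rows, so the 5 vectors span a space of dimension 5.
Since 5 = 5, the vectors are linearly independent.

yes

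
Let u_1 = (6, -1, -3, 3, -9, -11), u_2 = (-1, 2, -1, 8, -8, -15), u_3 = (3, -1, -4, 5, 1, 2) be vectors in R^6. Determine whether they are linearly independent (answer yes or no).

Form the matrix with these vectors as rows and row reduce.
R2 ← R2 + (1/6)·R1: [0, 11/6, -3/2, 17/2, -19/2, -101/6]
R3 ← R3 − (1/2)·R1: [0, -1/2, -5/2, 7/2, 11/2, 15/2]
R3 ← R3 + (3/11)·R2: [0, 0, -32/11, 64/11, 32/11, 32/11]
3 nonzero rows, so the 3 vectors span a space of dimension 3.
Since 3 = 3, the vectors are linearly independent.

yes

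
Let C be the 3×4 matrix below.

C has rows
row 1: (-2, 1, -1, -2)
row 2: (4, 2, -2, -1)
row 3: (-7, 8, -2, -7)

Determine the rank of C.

Row reduce to echelon form.
R2 ← R2 + (2)·R1: [0, 4, -4, -5]
R3 ← R3 − (7/2)·R1: [0, 9/2, 3/2, 0]
R3 ← R3 − (9/8)·R2: [0, 0, 6, 45/8]
Echelon form has 3 nonzero rows, so rank(C) = 3.

3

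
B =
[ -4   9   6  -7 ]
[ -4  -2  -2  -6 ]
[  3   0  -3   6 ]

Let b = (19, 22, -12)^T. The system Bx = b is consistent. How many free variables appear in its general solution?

1

Row reduce the augmented matrix [B | b].
R2 ← R2 − R1: [0, -11, -8, 1, 3]
R3 ← R3 + (3/4)·R1: [0, 27/4, 3/2, 3/4, 9/4]
R3 ← R3 + (27/44)·R2: [0, 0, -75/22, 15/11, 45/11]
The echelon form has 3 nonzero rows, and every pivot lies in the first 4 columns, so rank(B) = rank([B|b]) = 3.
The system is consistent.
Free variables = (unknowns) − (rank) = 4 − 3 = 1.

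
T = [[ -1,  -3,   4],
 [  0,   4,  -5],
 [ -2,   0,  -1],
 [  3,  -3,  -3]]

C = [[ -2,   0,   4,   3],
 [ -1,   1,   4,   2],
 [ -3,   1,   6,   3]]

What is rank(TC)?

First compute TC:
[[ -7,   1,   8,   3],
 [ 11,  -1, -14,  -7],
 [  7,  -1, -14,  -9],
 [  6,  -6, -18,  -6]]
Now row reduce the product.
R2 ← R2 + (11/7)·R1: [0, 4/7, -10/7, -16/7]
R3 ← R3 + R1: [0, 0, -6, -6]
R4 ← R4 + (6/7)·R1: [0, -36/7, -78/7, -24/7]
R4 ← R4 + (9)·R2: [0, 0, -24, -24]
R4 ← R4 − (4)·R3: [0, 0, 0, 0]
3 nonzero rows, so rank(TC) = 3.

3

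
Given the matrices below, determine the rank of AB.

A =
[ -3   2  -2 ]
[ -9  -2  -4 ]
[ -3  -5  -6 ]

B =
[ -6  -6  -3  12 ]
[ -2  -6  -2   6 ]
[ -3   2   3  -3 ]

First compute AB:
[[ 20,   2,  -1, -18],
 [ 70,  58,  19, -108],
 [ 46,  36,   1, -48]]
Now row reduce the product.
R2 ← R2 − (7/2)·R1: [0, 51, 45/2, -45]
R3 ← R3 − (23/10)·R1: [0, 157/5, 33/10, -33/5]
R3 ← R3 − (157/255)·R2: [0, 0, -897/85, 1794/85]
3 nonzero rows, so rank(AB) = 3.

3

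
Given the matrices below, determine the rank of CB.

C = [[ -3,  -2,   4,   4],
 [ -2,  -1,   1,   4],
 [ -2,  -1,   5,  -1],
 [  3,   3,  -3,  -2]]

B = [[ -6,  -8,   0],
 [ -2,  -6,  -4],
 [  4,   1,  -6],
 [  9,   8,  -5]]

3

First compute CB:
[[ 74,  72, -36],
 [ 54,  55, -22],
 [ 25,  19, -21],
 [-54, -61,  16]]
Now row reduce the product.
R2 ← R2 − (27/37)·R1: [0, 91/37, 158/37]
R3 ← R3 − (25/74)·R1: [0, -197/37, -327/37]
R4 ← R4 + (27/37)·R1: [0, -313/37, -380/37]
R3 ← R3 + (197/91)·R2: [0, 0, 37/91]
R4 ← R4 + (313/91)·R2: [0, 0, 402/91]
R4 ← R4 − (402/37)·R3: [0, 0, 0]
3 nonzero rows, so rank(CB) = 3.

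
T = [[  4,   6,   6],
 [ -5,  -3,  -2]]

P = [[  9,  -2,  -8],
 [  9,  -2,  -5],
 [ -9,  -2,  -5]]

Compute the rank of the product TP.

First compute TP:
[[ 36, -32, -92],
 [-54,  20,  65]]
Now row reduce the product.
R2 ← R2 + (3/2)·R1: [0, -28, -73]
2 nonzero rows, so rank(TP) = 2.

2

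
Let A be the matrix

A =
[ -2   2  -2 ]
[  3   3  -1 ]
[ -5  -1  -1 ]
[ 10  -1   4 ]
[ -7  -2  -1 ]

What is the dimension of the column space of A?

Row reduce to echelon form.
R2 ← R2 + (3/2)·R1: [0, 6, -4]
R3 ← R3 − (5/2)·R1: [0, -6, 4]
R4 ← R4 + (5)·R1: [0, 9, -6]
R5 ← R5 − (7/2)·R1: [0, -9, 6]
R3 ← R3 + R2: [0, 0, 0]
R4 ← R4 − (3/2)·R2: [0, 0, 0]
R5 ← R5 + (3/2)·R2: [0, 0, 0]
Echelon form has 2 nonzero rows, so rank(A) = 2.
The column space has dimension equal to the rank: 2.

2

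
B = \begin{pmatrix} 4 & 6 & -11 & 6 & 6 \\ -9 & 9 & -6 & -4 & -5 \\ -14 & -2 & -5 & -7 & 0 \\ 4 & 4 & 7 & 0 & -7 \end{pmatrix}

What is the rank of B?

4

Row reduce to echelon form.
R2 ← R2 + (9/4)·R1: [0, 45/2, -123/4, 19/2, 17/2]
R3 ← R3 + (7/2)·R1: [0, 19, -87/2, 14, 21]
R4 ← R4 − R1: [0, -2, 18, -6, -13]
R3 ← R3 − (38/45)·R2: [0, 0, -263/15, 269/45, 622/45]
R4 ← R4 + (4/45)·R2: [0, 0, 229/15, -232/45, -551/45]
R4 ← R4 + (229/263)·R3: [0, 0, 0, 13/263, -55/263]
Echelon form has 4 nonzero rows, so rank(B) = 4.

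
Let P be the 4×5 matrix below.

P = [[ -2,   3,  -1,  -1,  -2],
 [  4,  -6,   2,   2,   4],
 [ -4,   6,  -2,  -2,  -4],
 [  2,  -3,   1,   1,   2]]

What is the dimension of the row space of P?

1

Row reduce to echelon form.
R2 ← R2 + (2)·R1: [0, 0, 0, 0, 0]
R3 ← R3 − (2)·R1: [0, 0, 0, 0, 0]
R4 ← R4 + R1: [0, 0, 0, 0, 0]
Echelon form has 1 nonzero row, so rank(P) = 1.
The row space has dimension equal to the rank: 1.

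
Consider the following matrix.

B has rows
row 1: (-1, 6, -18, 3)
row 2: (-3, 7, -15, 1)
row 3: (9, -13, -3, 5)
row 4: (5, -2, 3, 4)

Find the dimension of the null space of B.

1

Row reduce to echelon form.
R2 ← R2 − (3)·R1: [0, -11, 39, -8]
R3 ← R3 + (9)·R1: [0, 41, -165, 32]
R4 ← R4 + (5)·R1: [0, 28, -87, 19]
R3 ← R3 + (41/11)·R2: [0, 0, -216/11, 24/11]
R4 ← R4 + (28/11)·R2: [0, 0, 135/11, -15/11]
R4 ← R4 + (5/8)·R3: [0, 0, 0, 0]
3 nonzero rows, so rank(B) = 3.
B has 4 columns; by rank–nullity, nullity = 4 − 3 = 1.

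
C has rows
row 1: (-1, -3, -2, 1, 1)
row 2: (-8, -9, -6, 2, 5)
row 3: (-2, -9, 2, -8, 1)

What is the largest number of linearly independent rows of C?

Row reduce to echelon form.
R2 ← R2 − (8)·R1: [0, 15, 10, -6, -3]
R3 ← R3 − (2)·R1: [0, -3, 6, -10, -1]
R3 ← R3 + (1/5)·R2: [0, 0, 8, -56/5, -8/5]
Echelon form has 3 nonzero rows, so rank(C) = 3.
The rank gives the maximum number of linearly independent rows: 3.

3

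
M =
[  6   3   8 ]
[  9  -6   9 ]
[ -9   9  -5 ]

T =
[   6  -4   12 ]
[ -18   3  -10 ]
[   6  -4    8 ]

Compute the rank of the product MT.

3

First compute MT:
[[ 30, -47, 106],
 [216, -90, 240],
 [-246,  83, -238]]
Now row reduce the product.
R2 ← R2 − (36/5)·R1: [0, 1242/5, -2616/5]
R3 ← R3 + (41/5)·R1: [0, -1512/5, 3156/5]
R3 ← R3 + (28/23)·R2: [0, 0, -132/23]
3 nonzero rows, so rank(MT) = 3.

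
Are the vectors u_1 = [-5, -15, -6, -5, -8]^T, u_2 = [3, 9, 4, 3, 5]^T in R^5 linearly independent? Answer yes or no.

yes

Form the matrix with these vectors as rows and row reduce.
R2 ← R2 + (3/5)·R1: [0, 0, 2/5, 0, 1/5]
2 nonzero rows, so the 2 vectors span a space of dimension 2.
Since 2 = 2, the vectors are linearly independent.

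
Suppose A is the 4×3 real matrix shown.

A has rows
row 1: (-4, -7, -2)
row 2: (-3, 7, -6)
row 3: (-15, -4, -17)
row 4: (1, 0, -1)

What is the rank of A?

Row reduce to echelon form.
R2 ← R2 − (3/4)·R1: [0, 49/4, -9/2]
R3 ← R3 − (15/4)·R1: [0, 89/4, -19/2]
R4 ← R4 + (1/4)·R1: [0, -7/4, -3/2]
R3 ← R3 − (89/49)·R2: [0, 0, -65/49]
R4 ← R4 + (1/7)·R2: [0, 0, -15/7]
R4 ← R4 − (21/13)·R3: [0, 0, 0]
Echelon form has 3 nonzero rows, so rank(A) = 3.

3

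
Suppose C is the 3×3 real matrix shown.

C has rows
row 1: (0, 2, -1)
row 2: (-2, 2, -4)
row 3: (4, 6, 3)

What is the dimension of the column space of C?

Row reduce to echelon form.
Swap R1 ↔ R2
R3 ← R3 + (2)·R1: [0, 10, -5]
R3 ← R3 − (5)·R2: [0, 0, 0]
Echelon form has 2 nonzero rows, so rank(C) = 2.
The column space has dimension equal to the rank: 2.

2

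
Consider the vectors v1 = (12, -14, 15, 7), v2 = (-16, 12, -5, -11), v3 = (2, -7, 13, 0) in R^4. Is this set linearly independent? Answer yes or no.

no

Form the matrix with these vectors as rows and row reduce.
R2 ← R2 + (4/3)·R1: [0, -20/3, 15, -5/3]
R3 ← R3 − (1/6)·R1: [0, -14/3, 21/2, -7/6]
R3 ← R3 − (7/10)·R2: [0, 0, 0, 0]
2 nonzero rows, so the 3 vectors span a space of dimension 2.
Since 2 < 3, the vectors are linearly dependent.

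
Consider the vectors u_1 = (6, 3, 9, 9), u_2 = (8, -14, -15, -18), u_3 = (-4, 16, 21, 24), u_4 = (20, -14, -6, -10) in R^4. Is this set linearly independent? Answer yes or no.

Form the matrix with these vectors as rows and row reduce.
R2 ← R2 − (4/3)·R1: [0, -18, -27, -30]
R3 ← R3 + (2/3)·R1: [0, 18, 27, 30]
R4 ← R4 − (10/3)·R1: [0, -24, -36, -40]
R3 ← R3 + R2: [0, 0, 0, 0]
R4 ← R4 − (4/3)·R2: [0, 0, 0, 0]
2 nonzero rows, so the 4 vectors span a space of dimension 2.
Since 2 < 4, the vectors are linearly dependent.

no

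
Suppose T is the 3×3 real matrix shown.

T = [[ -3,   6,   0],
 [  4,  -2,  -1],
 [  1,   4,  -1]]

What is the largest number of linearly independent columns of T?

Row reduce to echelon form.
R2 ← R2 + (4/3)·R1: [0, 6, -1]
R3 ← R3 + (1/3)·R1: [0, 6, -1]
R3 ← R3 − R2: [0, 0, 0]
Echelon form has 2 nonzero rows, so rank(T) = 2.
The rank gives the maximum number of linearly independent columns: 2.

2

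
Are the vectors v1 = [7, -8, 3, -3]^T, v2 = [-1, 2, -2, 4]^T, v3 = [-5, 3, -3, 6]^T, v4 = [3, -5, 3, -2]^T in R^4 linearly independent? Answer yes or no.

yes

Form the matrix with these vectors as rows and row reduce.
R2 ← R2 + (1/7)·R1: [0, 6/7, -11/7, 25/7]
R3 ← R3 + (5/7)·R1: [0, -19/7, -6/7, 27/7]
R4 ← R4 − (3/7)·R1: [0, -11/7, 12/7, -5/7]
R3 ← R3 + (19/6)·R2: [0, 0, -35/6, 91/6]
R4 ← R4 + (11/6)·R2: [0, 0, -7/6, 35/6]
R4 ← R4 − (1/5)·R3: [0, 0, 0, 14/5]
4 nonzero rows, so the 4 vectors span a space of dimension 4.
Since 4 = 4, the vectors are linearly independent.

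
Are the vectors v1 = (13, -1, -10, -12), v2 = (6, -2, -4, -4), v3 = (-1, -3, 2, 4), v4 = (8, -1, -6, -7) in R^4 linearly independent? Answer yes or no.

no

Form the matrix with these vectors as rows and row reduce.
R2 ← R2 − (6/13)·R1: [0, -20/13, 8/13, 20/13]
R3 ← R3 + (1/13)·R1: [0, -40/13, 16/13, 40/13]
R4 ← R4 − (8/13)·R1: [0, -5/13, 2/13, 5/13]
R3 ← R3 − (2)·R2: [0, 0, 0, 0]
R4 ← R4 − (1/4)·R2: [0, 0, 0, 0]
2 nonzero rows, so the 4 vectors span a space of dimension 2.
Since 2 < 4, the vectors are linearly dependent.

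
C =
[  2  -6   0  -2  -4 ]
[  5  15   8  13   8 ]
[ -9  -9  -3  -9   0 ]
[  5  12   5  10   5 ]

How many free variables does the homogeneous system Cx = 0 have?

Row reduce to echelon form.
R2 ← R2 − (5/2)·R1: [0, 30, 8, 18, 18]
R3 ← R3 + (9/2)·R1: [0, -36, -3, -18, -18]
R4 ← R4 − (5/2)·R1: [0, 27, 5, 15, 15]
R3 ← R3 + (6/5)·R2: [0, 0, 33/5, 18/5, 18/5]
R4 ← R4 − (9/10)·R2: [0, 0, -11/5, -6/5, -6/5]
R4 ← R4 + (1/3)·R3: [0, 0, 0, 0, 0]
3 nonzero rows, so rank(C) = 3.
C has 5 columns; by rank–nullity, nullity = 5 − 3 = 2.

2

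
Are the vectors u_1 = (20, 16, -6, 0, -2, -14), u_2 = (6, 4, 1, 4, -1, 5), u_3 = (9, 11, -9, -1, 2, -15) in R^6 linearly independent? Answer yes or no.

Form the matrix with these vectors as rows and row reduce.
R2 ← R2 − (3/10)·R1: [0, -4/5, 14/5, 4, -2/5, 46/5]
R3 ← R3 − (9/20)·R1: [0, 19/5, -63/10, -1, 29/10, -87/10]
R3 ← R3 + (19/4)·R2: [0, 0, 7, 18, 1, 35]
3 nonzero rows, so the 3 vectors span a space of dimension 3.
Since 3 = 3, the vectors are linearly independent.

yes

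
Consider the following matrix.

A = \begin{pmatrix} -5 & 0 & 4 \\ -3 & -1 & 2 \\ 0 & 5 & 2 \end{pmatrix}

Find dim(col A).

Row reduce to echelon form.
R2 ← R2 − (3/5)·R1: [0, -1, -2/5]
R3 ← R3 + (5)·R2: [0, 0, 0]
Echelon form has 2 nonzero rows, so rank(A) = 2.
The column space has dimension equal to the rank: 2.

2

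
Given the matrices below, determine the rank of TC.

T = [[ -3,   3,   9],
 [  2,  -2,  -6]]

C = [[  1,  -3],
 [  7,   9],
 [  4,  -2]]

First compute TC:
[[ 54,  18],
 [-36, -12]]
Now row reduce the product.
R2 ← R2 + (2/3)·R1: [0, 0]
1 nonzero row, so rank(TC) = 1.

1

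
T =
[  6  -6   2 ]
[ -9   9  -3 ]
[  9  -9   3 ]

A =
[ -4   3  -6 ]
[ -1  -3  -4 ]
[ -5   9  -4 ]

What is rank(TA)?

First compute TA:
[[-28,  54, -20],
 [ 42, -81,  30],
 [-42,  81, -30]]
Now row reduce the product.
R2 ← R2 + (3/2)·R1: [0, 0, 0]
R3 ← R3 − (3/2)·R1: [0, 0, 0]
1 nonzero row, so rank(TA) = 1.

1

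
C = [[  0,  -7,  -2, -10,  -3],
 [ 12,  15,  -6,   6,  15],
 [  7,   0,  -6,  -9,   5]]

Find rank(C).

Row reduce to echelon form.
Swap R1 ↔ R2
R3 ← R3 − (7/12)·R1: [0, -35/4, -5/2, -25/2, -15/4]
R3 ← R3 − (5/4)·R2: [0, 0, 0, 0, 0]
Echelon form has 2 nonzero rows, so rank(C) = 2.

2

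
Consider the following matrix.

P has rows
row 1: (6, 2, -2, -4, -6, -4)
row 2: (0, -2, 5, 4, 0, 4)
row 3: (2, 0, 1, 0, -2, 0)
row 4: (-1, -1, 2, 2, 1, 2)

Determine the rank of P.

Row reduce to echelon form.
R3 ← R3 − (1/3)·R1: [0, -2/3, 5/3, 4/3, 0, 4/3]
R4 ← R4 + (1/6)·R1: [0, -2/3, 5/3, 4/3, 0, 4/3]
R3 ← R3 − (1/3)·R2: [0, 0, 0, 0, 0, 0]
R4 ← R4 − (1/3)·R2: [0, 0, 0, 0, 0, 0]
Echelon form has 2 nonzero rows, so rank(P) = 2.

2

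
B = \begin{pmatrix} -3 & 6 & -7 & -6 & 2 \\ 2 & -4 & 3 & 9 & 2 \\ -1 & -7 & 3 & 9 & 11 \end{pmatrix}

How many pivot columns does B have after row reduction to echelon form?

3

Row reduce to echelon form.
R2 ← R2 + (2/3)·R1: [0, 0, -5/3, 5, 10/3]
R3 ← R3 − (1/3)·R1: [0, -9, 16/3, 11, 31/3]
Swap R2 ↔ R3
Echelon form has 3 nonzero rows, so rank(B) = 3.
Each nonzero row contributes one pivot column: 3 pivot columns.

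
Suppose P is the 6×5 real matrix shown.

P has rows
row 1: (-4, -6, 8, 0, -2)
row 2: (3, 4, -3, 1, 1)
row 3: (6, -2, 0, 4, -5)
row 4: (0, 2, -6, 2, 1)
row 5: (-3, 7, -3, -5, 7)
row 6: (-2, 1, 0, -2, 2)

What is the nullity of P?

Row reduce to echelon form.
R2 ← R2 + (3/4)·R1: [0, -1/2, 3, 1, -1/2]
R3 ← R3 + (3/2)·R1: [0, -11, 12, 4, -8]
R5 ← R5 − (3/4)·R1: [0, 23/2, -9, -5, 17/2]
R6 ← R6 − (1/2)·R1: [0, 4, -4, -2, 3]
R3 ← R3 − (22)·R2: [0, 0, -54, -18, 3]
R4 ← R4 + (4)·R2: [0, 0, 6, 6, -1]
R5 ← R5 + (23)·R2: [0, 0, 60, 18, -3]
R6 ← R6 + (8)·R2: [0, 0, 20, 6, -1]
R4 ← R4 + (1/9)·R3: [0, 0, 0, 4, -2/3]
R5 ← R5 + (10/9)·R3: [0, 0, 0, -2, 1/3]
R6 ← R6 + (10/27)·R3: [0, 0, 0, -2/3, 1/9]
R5 ← R5 + (1/2)·R4: [0, 0, 0, 0, 0]
R6 ← R6 + (1/6)·R4: [0, 0, 0, 0, 0]
4 nonzero rows, so rank(P) = 4.
P has 5 columns; by rank–nullity, nullity = 5 − 4 = 1.

1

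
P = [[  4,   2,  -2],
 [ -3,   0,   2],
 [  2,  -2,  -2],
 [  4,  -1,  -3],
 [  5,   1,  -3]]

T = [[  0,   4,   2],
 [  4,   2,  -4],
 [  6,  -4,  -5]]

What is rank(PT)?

First compute PT:
[[ -4,  28,  10],
 [ 12, -20, -16],
 [-20,  12,  22],
 [-22,  26,  27],
 [-14,  34,  21]]
Now row reduce the product.
R2 ← R2 + (3)·R1: [0, 64, 14]
R3 ← R3 − (5)·R1: [0, -128, -28]
R4 ← R4 − (11/2)·R1: [0, -128, -28]
R5 ← R5 − (7/2)·R1: [0, -64, -14]
R3 ← R3 + (2)·R2: [0, 0, 0]
R4 ← R4 + (2)·R2: [0, 0, 0]
R5 ← R5 + R2: [0, 0, 0]
2 nonzero rows, so rank(PT) = 2.

2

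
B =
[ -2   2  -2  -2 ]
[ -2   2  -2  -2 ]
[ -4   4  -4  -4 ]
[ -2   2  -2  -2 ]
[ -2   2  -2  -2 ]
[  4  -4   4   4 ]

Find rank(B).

1

Row reduce to echelon form.
R2 ← R2 − R1: [0, 0, 0, 0]
R3 ← R3 − (2)·R1: [0, 0, 0, 0]
R4 ← R4 − R1: [0, 0, 0, 0]
R5 ← R5 − R1: [0, 0, 0, 0]
R6 ← R6 + (2)·R1: [0, 0, 0, 0]
Echelon form has 1 nonzero row, so rank(B) = 1.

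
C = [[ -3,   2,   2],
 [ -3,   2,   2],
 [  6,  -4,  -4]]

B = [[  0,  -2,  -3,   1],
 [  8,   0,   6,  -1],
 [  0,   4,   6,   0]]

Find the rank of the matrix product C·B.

1

First compute CB:
[[ 16,  14,  33,  -5],
 [ 16,  14,  33,  -5],
 [-32, -28, -66,  10]]
Now row reduce the product.
R2 ← R2 − R1: [0, 0, 0, 0]
R3 ← R3 + (2)·R1: [0, 0, 0, 0]
1 nonzero row, so rank(CB) = 1.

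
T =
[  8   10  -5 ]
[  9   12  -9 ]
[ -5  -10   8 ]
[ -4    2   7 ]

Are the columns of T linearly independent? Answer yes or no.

yes

Row reduce T to echelon form.
R2 ← R2 − (9/8)·R1: [0, 3/4, -27/8]
R3 ← R3 + (5/8)·R1: [0, -15/4, 39/8]
R4 ← R4 + (1/2)·R1: [0, 7, 9/2]
R3 ← R3 + (5)·R2: [0, 0, -12]
R4 ← R4 − (28/3)·R2: [0, 0, 36]
R4 ← R4 + (3)·R3: [0, 0, 0]
3 pivots among 3 columns.
Every column is a pivot column, so the columns are linearly independent.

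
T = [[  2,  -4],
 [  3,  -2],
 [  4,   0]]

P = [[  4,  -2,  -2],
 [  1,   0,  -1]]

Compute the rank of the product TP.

First compute TP:
[[  4,  -4,   0],
 [ 10,  -6,  -4],
 [ 16,  -8,  -8]]
Now row reduce the product.
R2 ← R2 − (5/2)·R1: [0, 4, -4]
R3 ← R3 − (4)·R1: [0, 8, -8]
R3 ← R3 − (2)·R2: [0, 0, 0]
2 nonzero rows, so rank(TP) = 2.

2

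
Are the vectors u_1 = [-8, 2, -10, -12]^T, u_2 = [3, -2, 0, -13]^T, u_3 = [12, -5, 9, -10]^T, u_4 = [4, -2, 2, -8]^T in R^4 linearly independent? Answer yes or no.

Form the matrix with these vectors as rows and row reduce.
R2 ← R2 + (3/8)·R1: [0, -5/4, -15/4, -35/2]
R3 ← R3 + (3/2)·R1: [0, -2, -6, -28]
R4 ← R4 + (1/2)·R1: [0, -1, -3, -14]
R3 ← R3 − (8/5)·R2: [0, 0, 0, 0]
R4 ← R4 − (4/5)·R2: [0, 0, 0, 0]
2 nonzero rows, so the 4 vectors span a space of dimension 2.
Since 2 < 4, the vectors are linearly dependent.

no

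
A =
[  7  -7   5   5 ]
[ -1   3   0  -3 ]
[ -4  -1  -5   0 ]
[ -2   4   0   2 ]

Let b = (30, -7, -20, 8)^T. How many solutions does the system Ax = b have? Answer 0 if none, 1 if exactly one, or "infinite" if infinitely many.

Row reduce the augmented matrix [A | b].
R2 ← R2 + (1/7)·R1: [0, 2, 5/7, -16/7, -19/7]
R3 ← R3 + (4/7)·R1: [0, -5, -15/7, 20/7, -20/7]
R4 ← R4 + (2/7)·R1: [0, 2, 10/7, 24/7, 116/7]
R3 ← R3 + (5/2)·R2: [0, 0, -5/14, -20/7, -135/14]
R4 ← R4 − R2: [0, 0, 5/7, 40/7, 135/7]
R4 ← R4 + (2)·R3: [0, 0, 0, 0, 0]
The echelon form has 3 nonzero rows, and every pivot lies in the first 4 columns, so rank(A) = rank([A|b]) = 3.
The system is consistent.
rank = 3 < 4 unknowns, so there are infinitely many solutions.

infinite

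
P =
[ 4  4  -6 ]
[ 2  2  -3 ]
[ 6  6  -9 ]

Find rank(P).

1

Row reduce to echelon form.
R2 ← R2 − (1/2)·R1: [0, 0, 0]
R3 ← R3 − (3/2)·R1: [0, 0, 0]
Echelon form has 1 nonzero row, so rank(P) = 1.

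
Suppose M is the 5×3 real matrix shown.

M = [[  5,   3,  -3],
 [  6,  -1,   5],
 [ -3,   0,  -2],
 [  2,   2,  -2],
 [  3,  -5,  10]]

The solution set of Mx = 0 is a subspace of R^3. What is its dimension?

0

Row reduce to echelon form.
R2 ← R2 − (6/5)·R1: [0, -23/5, 43/5]
R3 ← R3 + (3/5)·R1: [0, 9/5, -19/5]
R4 ← R4 − (2/5)·R1: [0, 4/5, -4/5]
R5 ← R5 − (3/5)·R1: [0, -34/5, 59/5]
R3 ← R3 + (9/23)·R2: [0, 0, -10/23]
R4 ← R4 + (4/23)·R2: [0, 0, 16/23]
R5 ← R5 − (34/23)·R2: [0, 0, -21/23]
R4 ← R4 + (8/5)·R3: [0, 0, 0]
R5 ← R5 − (21/10)·R3: [0, 0, 0]
3 nonzero rows, so rank(M) = 3.
M has 3 columns; by rank–nullity, nullity = 3 − 3 = 0.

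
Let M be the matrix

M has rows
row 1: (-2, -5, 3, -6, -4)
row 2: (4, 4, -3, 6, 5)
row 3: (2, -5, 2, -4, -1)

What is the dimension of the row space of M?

Row reduce to echelon form.
R2 ← R2 + (2)·R1: [0, -6, 3, -6, -3]
R3 ← R3 + R1: [0, -10, 5, -10, -5]
R3 ← R3 − (5/3)·R2: [0, 0, 0, 0, 0]
Echelon form has 2 nonzero rows, so rank(M) = 2.
The row space has dimension equal to the rank: 2.

2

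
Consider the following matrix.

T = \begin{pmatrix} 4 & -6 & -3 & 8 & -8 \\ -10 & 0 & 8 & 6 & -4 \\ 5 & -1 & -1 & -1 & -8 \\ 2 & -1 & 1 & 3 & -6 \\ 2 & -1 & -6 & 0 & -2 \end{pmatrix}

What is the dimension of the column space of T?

5

Row reduce to echelon form.
R2 ← R2 + (5/2)·R1: [0, -15, 1/2, 26, -24]
R3 ← R3 − (5/4)·R1: [0, 13/2, 11/4, -11, 2]
R4 ← R4 − (1/2)·R1: [0, 2, 5/2, -1, -2]
R5 ← R5 − (1/2)·R1: [0, 2, -9/2, -4, 2]
R3 ← R3 + (13/30)·R2: [0, 0, 89/30, 4/15, -42/5]
R4 ← R4 + (2/15)·R2: [0, 0, 77/30, 37/15, -26/5]
R5 ← R5 + (2/15)·R2: [0, 0, -133/30, -8/15, -6/5]
R4 ← R4 − (77/89)·R3: [0, 0, 0, 199/89, 184/89]
R5 ← R5 + (133/89)·R3: [0, 0, 0, -12/89, -1224/89]
R5 ← R5 + (12/199)·R4: [0, 0, 0, 0, -2712/199]
Echelon form has 5 nonzero rows, so rank(T) = 5.
The column space has dimension equal to the rank: 5.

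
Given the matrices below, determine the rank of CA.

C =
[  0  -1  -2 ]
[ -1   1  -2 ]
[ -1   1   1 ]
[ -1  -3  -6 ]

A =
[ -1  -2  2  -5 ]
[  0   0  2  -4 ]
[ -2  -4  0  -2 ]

First compute CA:
[[  4,   8,  -2,   8],
 [  5,  10,   0,   5],
 [ -1,  -2,   0,  -1],
 [ 13,  26,  -8,  29]]
Now row reduce the product.
R2 ← R2 − (5/4)·R1: [0, 0, 5/2, -5]
R3 ← R3 + (1/4)·R1: [0, 0, -1/2, 1]
R4 ← R4 − (13/4)·R1: [0, 0, -3/2, 3]
R3 ← R3 + (1/5)·R2: [0, 0, 0, 0]
R4 ← R4 + (3/5)·R2: [0, 0, 0, 0]
2 nonzero rows, so rank(CA) = 2.

2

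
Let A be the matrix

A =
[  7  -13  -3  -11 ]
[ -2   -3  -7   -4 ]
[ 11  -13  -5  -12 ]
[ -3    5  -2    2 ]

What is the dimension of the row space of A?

4

Row reduce to echelon form.
R2 ← R2 + (2/7)·R1: [0, -47/7, -55/7, -50/7]
R3 ← R3 − (11/7)·R1: [0, 52/7, -2/7, 37/7]
R4 ← R4 + (3/7)·R1: [0, -4/7, -23/7, -19/7]
R3 ← R3 + (52/47)·R2: [0, 0, -422/47, -123/47]
R4 ← R4 − (4/47)·R2: [0, 0, -123/47, -99/47]
R4 ← R4 − (123/422)·R3: [0, 0, 0, -567/422]
Echelon form has 4 nonzero rows, so rank(A) = 4.
The row space has dimension equal to the rank: 4.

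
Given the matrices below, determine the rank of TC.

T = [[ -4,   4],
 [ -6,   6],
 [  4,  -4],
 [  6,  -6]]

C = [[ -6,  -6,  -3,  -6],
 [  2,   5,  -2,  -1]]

1

First compute TC:
[[ 32,  44,   4,  20],
 [ 48,  66,   6,  30],
 [-32, -44,  -4, -20],
 [-48, -66,  -6, -30]]
Now row reduce the product.
R2 ← R2 − (3/2)·R1: [0, 0, 0, 0]
R3 ← R3 + R1: [0, 0, 0, 0]
R4 ← R4 + (3/2)·R1: [0, 0, 0, 0]
1 nonzero row, so rank(TC) = 1.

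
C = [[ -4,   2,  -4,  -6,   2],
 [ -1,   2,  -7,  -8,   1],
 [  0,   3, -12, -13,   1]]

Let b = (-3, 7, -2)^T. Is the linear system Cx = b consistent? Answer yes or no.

Row reduce the augmented matrix [C | b].
R2 ← R2 − (1/4)·R1: [0, 3/2, -6, -13/2, 1/2, 31/4]
R3 ← R3 − (2)·R2: [0, 0, 0, 0, 0, -35/2]
The echelon form has 3 nonzero rows; the last pivot sits in the augmented column, so rank(C) = 2 but rank([C|b]) = 3.
Since the ranks differ, the system is inconsistent.

no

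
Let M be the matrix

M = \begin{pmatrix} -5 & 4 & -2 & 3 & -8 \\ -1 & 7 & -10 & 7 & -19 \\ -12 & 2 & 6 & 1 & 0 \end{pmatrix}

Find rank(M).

Row reduce to echelon form.
R2 ← R2 − (1/5)·R1: [0, 31/5, -48/5, 32/5, -87/5]
R3 ← R3 − (12/5)·R1: [0, -38/5, 54/5, -31/5, 96/5]
R3 ← R3 + (38/31)·R2: [0, 0, -30/31, 51/31, -66/31]
Echelon form has 3 nonzero rows, so rank(M) = 3.

3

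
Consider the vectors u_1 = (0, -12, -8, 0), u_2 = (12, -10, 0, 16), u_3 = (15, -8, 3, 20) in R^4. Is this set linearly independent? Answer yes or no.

no

Form the matrix with these vectors as rows and row reduce.
Swap R1 ↔ R2
R3 ← R3 − (5/4)·R1: [0, 9/2, 3, 0]
R3 ← R3 + (3/8)·R2: [0, 0, 0, 0]
2 nonzero rows, so the 3 vectors span a space of dimension 2.
Since 2 < 3, the vectors are linearly dependent.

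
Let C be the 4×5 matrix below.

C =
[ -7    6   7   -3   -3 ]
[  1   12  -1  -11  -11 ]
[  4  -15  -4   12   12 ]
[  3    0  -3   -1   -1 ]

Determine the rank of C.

Row reduce to echelon form.
R2 ← R2 + (1/7)·R1: [0, 90/7, 0, -80/7, -80/7]
R3 ← R3 + (4/7)·R1: [0, -81/7, 0, 72/7, 72/7]
R4 ← R4 + (3/7)·R1: [0, 18/7, 0, -16/7, -16/7]
R3 ← R3 + (9/10)·R2: [0, 0, 0, 0, 0]
R4 ← R4 − (1/5)·R2: [0, 0, 0, 0, 0]
Echelon form has 2 nonzero rows, so rank(C) = 2.

2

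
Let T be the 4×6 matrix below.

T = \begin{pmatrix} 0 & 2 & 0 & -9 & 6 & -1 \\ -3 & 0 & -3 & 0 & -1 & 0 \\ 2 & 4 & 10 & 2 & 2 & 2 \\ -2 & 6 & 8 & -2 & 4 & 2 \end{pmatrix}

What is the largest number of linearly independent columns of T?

3

Row reduce to echelon form.
Swap R1 ↔ R2
R3 ← R3 + (2/3)·R1: [0, 4, 8, 2, 4/3, 2]
R4 ← R4 − (2/3)·R1: [0, 6, 10, -2, 14/3, 2]
R3 ← R3 − (2)·R2: [0, 0, 8, 20, -32/3, 4]
R4 ← R4 − (3)·R2: [0, 0, 10, 25, -40/3, 5]
R4 ← R4 − (5/4)·R3: [0, 0, 0, 0, 0, 0]
Echelon form has 3 nonzero rows, so rank(T) = 3.
The rank gives the maximum number of linearly independent columns: 3.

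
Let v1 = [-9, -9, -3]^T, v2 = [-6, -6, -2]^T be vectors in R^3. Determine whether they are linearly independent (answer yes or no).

no

Form the matrix with these vectors as rows and row reduce.
R2 ← R2 − (2/3)·R1: [0, 0, 0]
1 nonzero row, so the 2 vectors span a space of dimension 1.
Since 1 < 2, the vectors are linearly dependent.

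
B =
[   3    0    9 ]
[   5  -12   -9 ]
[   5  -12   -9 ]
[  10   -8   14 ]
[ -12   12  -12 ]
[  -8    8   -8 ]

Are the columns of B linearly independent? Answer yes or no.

Row reduce B to echelon form.
R2 ← R2 − (5/3)·R1: [0, -12, -24]
R3 ← R3 − (5/3)·R1: [0, -12, -24]
R4 ← R4 − (10/3)·R1: [0, -8, -16]
R5 ← R5 + (4)·R1: [0, 12, 24]
R6 ← R6 + (8/3)·R1: [0, 8, 16]
R3 ← R3 − R2: [0, 0, 0]
R4 ← R4 − (2/3)·R2: [0, 0, 0]
R5 ← R5 + R2: [0, 0, 0]
R6 ← R6 + (2/3)·R2: [0, 0, 0]
2 pivots among 3 columns.
Only 2 < 3 pivot columns, so the columns are linearly dependent.

no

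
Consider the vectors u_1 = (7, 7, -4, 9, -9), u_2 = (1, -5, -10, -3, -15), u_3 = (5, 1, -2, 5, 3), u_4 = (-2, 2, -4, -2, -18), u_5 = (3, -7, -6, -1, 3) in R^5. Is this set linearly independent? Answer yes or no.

no

Form the matrix with these vectors as rows and row reduce.
R2 ← R2 − (1/7)·R1: [0, -6, -66/7, -30/7, -96/7]
R3 ← R3 − (5/7)·R1: [0, -4, 6/7, -10/7, 66/7]
R4 ← R4 + (2/7)·R1: [0, 4, -36/7, 4/7, -144/7]
R5 ← R5 − (3/7)·R1: [0, -10, -30/7, -34/7, 48/7]
R3 ← R3 − (2/3)·R2: [0, 0, 50/7, 10/7, 130/7]
R4 ← R4 + (2/3)·R2: [0, 0, -80/7, -16/7, -208/7]
R5 ← R5 − (5/3)·R2: [0, 0, 80/7, 16/7, 208/7]
R4 ← R4 + (8/5)·R3: [0, 0, 0, 0, 0]
R5 ← R5 − (8/5)·R3: [0, 0, 0, 0, 0]
3 nonzero rows, so the 5 vectors span a space of dimension 3.
Since 3 < 5, the vectors are linearly dependent.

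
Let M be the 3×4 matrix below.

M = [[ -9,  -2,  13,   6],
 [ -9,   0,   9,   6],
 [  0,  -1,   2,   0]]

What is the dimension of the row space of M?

2

Row reduce to echelon form.
R2 ← R2 − R1: [0, 2, -4, 0]
R3 ← R3 + (1/2)·R2: [0, 0, 0, 0]
Echelon form has 2 nonzero rows, so rank(M) = 2.
The row space has dimension equal to the rank: 2.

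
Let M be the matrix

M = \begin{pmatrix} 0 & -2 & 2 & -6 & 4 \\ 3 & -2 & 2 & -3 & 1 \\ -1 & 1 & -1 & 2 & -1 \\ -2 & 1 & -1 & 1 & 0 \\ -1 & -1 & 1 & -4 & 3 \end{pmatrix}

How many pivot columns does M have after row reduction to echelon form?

Row reduce to echelon form.
Swap R1 ↔ R2
R3 ← R3 + (1/3)·R1: [0, 1/3, -1/3, 1, -2/3]
R4 ← R4 + (2/3)·R1: [0, -1/3, 1/3, -1, 2/3]
R5 ← R5 + (1/3)·R1: [0, -5/3, 5/3, -5, 10/3]
R3 ← R3 + (1/6)·R2: [0, 0, 0, 0, 0]
R4 ← R4 − (1/6)·R2: [0, 0, 0, 0, 0]
R5 ← R5 − (5/6)·R2: [0, 0, 0, 0, 0]
Echelon form has 2 nonzero rows, so rank(M) = 2.
Each nonzero row contributes one pivot column: 2 pivot columns.

2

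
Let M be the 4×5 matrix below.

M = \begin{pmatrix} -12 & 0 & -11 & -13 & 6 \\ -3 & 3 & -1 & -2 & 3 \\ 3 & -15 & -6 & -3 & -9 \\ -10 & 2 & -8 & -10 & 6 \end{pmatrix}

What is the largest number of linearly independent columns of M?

Row reduce to echelon form.
R2 ← R2 − (1/4)·R1: [0, 3, 7/4, 5/4, 3/2]
R3 ← R3 + (1/4)·R1: [0, -15, -35/4, -25/4, -15/2]
R4 ← R4 − (5/6)·R1: [0, 2, 7/6, 5/6, 1]
R3 ← R3 + (5)·R2: [0, 0, 0, 0, 0]
R4 ← R4 − (2/3)·R2: [0, 0, 0, 0, 0]
Echelon form has 2 nonzero rows, so rank(M) = 2.
The rank gives the maximum number of linearly independent columns: 2.

2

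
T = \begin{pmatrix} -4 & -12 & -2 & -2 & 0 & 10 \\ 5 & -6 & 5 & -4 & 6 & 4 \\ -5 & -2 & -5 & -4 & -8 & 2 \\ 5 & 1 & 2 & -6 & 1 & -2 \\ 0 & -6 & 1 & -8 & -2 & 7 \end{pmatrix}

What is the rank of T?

5

Row reduce to echelon form.
R2 ← R2 + (5/4)·R1: [0, -21, 5/2, -13/2, 6, 33/2]
R3 ← R3 − (5/4)·R1: [0, 13, -5/2, -3/2, -8, -21/2]
R4 ← R4 + (5/4)·R1: [0, -14, -1/2, -17/2, 1, 21/2]
R3 ← R3 + (13/21)·R2: [0, 0, -20/21, -116/21, -30/7, -2/7]
R4 ← R4 − (2/3)·R2: [0, 0, -13/6, -25/6, -3, -1/2]
R5 ← R5 − (2/7)·R2: [0, 0, 2/7, -43/7, -26/7, 16/7]
R4 ← R4 − (91/40)·R3: [0, 0, 0, 42/5, 27/4, 3/20]
R5 ← R5 + (3/10)·R3: [0, 0, 0, -39/5, -5, 11/5]
R5 ← R5 + (13/14)·R4: [0, 0, 0, 0, 71/56, 131/56]
Echelon form has 5 nonzero rows, so rank(T) = 5.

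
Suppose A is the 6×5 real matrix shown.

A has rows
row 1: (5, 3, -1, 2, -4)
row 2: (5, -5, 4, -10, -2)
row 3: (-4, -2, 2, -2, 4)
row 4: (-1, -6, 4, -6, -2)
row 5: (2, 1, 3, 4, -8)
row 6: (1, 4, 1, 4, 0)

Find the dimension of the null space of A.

Row reduce to echelon form.
R2 ← R2 − R1: [0, -8, 5, -12, 2]
R3 ← R3 + (4/5)·R1: [0, 2/5, 6/5, -2/5, 4/5]
R4 ← R4 + (1/5)·R1: [0, -27/5, 19/5, -28/5, -14/5]
R5 ← R5 − (2/5)·R1: [0, -1/5, 17/5, 16/5, -32/5]
R6 ← R6 − (1/5)·R1: [0, 17/5, 6/5, 18/5, 4/5]
R3 ← R3 + (1/20)·R2: [0, 0, 29/20, -1, 9/10]
R4 ← R4 − (27/40)·R2: [0, 0, 17/40, 5/2, -83/20]
R5 ← R5 − (1/40)·R2: [0, 0, 131/40, 7/2, -129/20]
R6 ← R6 + (17/40)·R2: [0, 0, 133/40, -3/2, 33/20]
R4 ← R4 − (17/58)·R3: [0, 0, 0, 81/29, -128/29]
R5 ← R5 − (131/58)·R3: [0, 0, 0, 167/29, -246/29]
R6 ← R6 − (133/58)·R3: [0, 0, 0, 23/29, -12/29]
R5 ← R5 − (167/81)·R4: [0, 0, 0, 0, 50/81]
R6 ← R6 − (23/81)·R4: [0, 0, 0, 0, 68/81]
R6 ← R6 − (34/25)·R5: [0, 0, 0, 0, 0]
5 nonzero rows, so rank(A) = 5.
A has 5 columns; by rank–nullity, nullity = 5 − 5 = 0.

0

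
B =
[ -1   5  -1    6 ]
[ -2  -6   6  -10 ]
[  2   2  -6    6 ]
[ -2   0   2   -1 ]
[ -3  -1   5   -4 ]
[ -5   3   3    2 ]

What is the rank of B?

Row reduce to echelon form.
R2 ← R2 − (2)·R1: [0, -16, 8, -22]
R3 ← R3 + (2)·R1: [0, 12, -8, 18]
R4 ← R4 − (2)·R1: [0, -10, 4, -13]
R5 ← R5 − (3)·R1: [0, -16, 8, -22]
R6 ← R6 − (5)·R1: [0, -22, 8, -28]
R3 ← R3 + (3/4)·R2: [0, 0, -2, 3/2]
R4 ← R4 − (5/8)·R2: [0, 0, -1, 3/4]
R5 ← R5 − R2: [0, 0, 0, 0]
R6 ← R6 − (11/8)·R2: [0, 0, -3, 9/4]
R4 ← R4 − (1/2)·R3: [0, 0, 0, 0]
R6 ← R6 − (3/2)·R3: [0, 0, 0, 0]
Echelon form has 3 nonzero rows, so rank(B) = 3.

3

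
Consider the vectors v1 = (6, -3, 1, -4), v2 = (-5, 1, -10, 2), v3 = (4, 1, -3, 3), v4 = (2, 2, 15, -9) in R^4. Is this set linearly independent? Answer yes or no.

Form the matrix with these vectors as rows and row reduce.
R2 ← R2 + (5/6)·R1: [0, -3/2, -55/6, -4/3]
R3 ← R3 − (2/3)·R1: [0, 3, -11/3, 17/3]
R4 ← R4 − (1/3)·R1: [0, 3, 44/3, -23/3]
R3 ← R3 + (2)·R2: [0, 0, -22, 3]
R4 ← R4 + (2)·R2: [0, 0, -11/3, -31/3]
R4 ← R4 − (1/6)·R3: [0, 0, 0, -65/6]
4 nonzero rows, so the 4 vectors span a space of dimension 4.
Since 4 = 4, the vectors are linearly independent.

yes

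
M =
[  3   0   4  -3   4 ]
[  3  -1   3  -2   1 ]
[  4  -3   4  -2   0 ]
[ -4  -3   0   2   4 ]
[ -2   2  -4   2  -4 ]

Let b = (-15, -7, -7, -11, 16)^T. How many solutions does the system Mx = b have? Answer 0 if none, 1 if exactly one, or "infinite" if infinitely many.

infinite

Row reduce the augmented matrix [M | b].
R2 ← R2 − R1: [0, -1, -1, 1, -3, 8]
R3 ← R3 − (4/3)·R1: [0, -3, -4/3, 2, -16/3, 13]
R4 ← R4 + (4/3)·R1: [0, -3, 16/3, -2, 28/3, -31]
R5 ← R5 + (2/3)·R1: [0, 2, -4/3, 0, -4/3, 6]
R3 ← R3 − (3)·R2: [0, 0, 5/3, -1, 11/3, -11]
R4 ← R4 − (3)·R2: [0, 0, 25/3, -5, 55/3, -55]
R5 ← R5 + (2)·R2: [0, 0, -10/3, 2, -22/3, 22]
R4 ← R4 − (5)·R3: [0, 0, 0, 0, 0, 0]
R5 ← R5 + (2)·R3: [0, 0, 0, 0, 0, 0]
The echelon form has 3 nonzero rows, and every pivot lies in the first 5 columns, so rank(M) = rank([M|b]) = 3.
The system is consistent.
rank = 3 < 5 unknowns, so there are infinitely many solutions.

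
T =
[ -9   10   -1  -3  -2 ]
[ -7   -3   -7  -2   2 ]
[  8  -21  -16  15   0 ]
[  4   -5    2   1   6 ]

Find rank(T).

Row reduce to echelon form.
R2 ← R2 − (7/9)·R1: [0, -97/9, -56/9, 1/3, 32/9]
R3 ← R3 + (8/9)·R1: [0, -109/9, -152/9, 37/3, -16/9]
R4 ← R4 + (4/9)·R1: [0, -5/9, 14/9, -1/3, 46/9]
R3 ← R3 − (109/97)·R2: [0, 0, -960/97, 1160/97, -560/97]
R4 ← R4 − (5/97)·R2: [0, 0, 182/97, -34/97, 478/97]
R4 ← R4 + (91/480)·R3: [0, 0, 0, 23/12, 23/6]
Echelon form has 4 nonzero rows, so rank(T) = 4.

4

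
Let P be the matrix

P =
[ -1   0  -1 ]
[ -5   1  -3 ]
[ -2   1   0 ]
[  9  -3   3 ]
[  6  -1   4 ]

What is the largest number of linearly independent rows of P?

2

Row reduce to echelon form.
R2 ← R2 − (5)·R1: [0, 1, 2]
R3 ← R3 − (2)·R1: [0, 1, 2]
R4 ← R4 + (9)·R1: [0, -3, -6]
R5 ← R5 + (6)·R1: [0, -1, -2]
R3 ← R3 − R2: [0, 0, 0]
R4 ← R4 + (3)·R2: [0, 0, 0]
R5 ← R5 + R2: [0, 0, 0]
Echelon form has 2 nonzero rows, so rank(P) = 2.
The rank gives the maximum number of linearly independent rows: 2.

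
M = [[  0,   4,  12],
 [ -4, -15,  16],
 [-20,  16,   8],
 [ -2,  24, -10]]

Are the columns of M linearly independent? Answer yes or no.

yes

Row reduce M to echelon form.
Swap R1 ↔ R2
R3 ← R3 − (5)·R1: [0, 91, -72]
R4 ← R4 − (1/2)·R1: [0, 63/2, -18]
R3 ← R3 − (91/4)·R2: [0, 0, -345]
R4 ← R4 − (63/8)·R2: [0, 0, -225/2]
R4 ← R4 − (15/46)·R3: [0, 0, 0]
3 pivots among 3 columns.
Every column is a pivot column, so the columns are linearly independent.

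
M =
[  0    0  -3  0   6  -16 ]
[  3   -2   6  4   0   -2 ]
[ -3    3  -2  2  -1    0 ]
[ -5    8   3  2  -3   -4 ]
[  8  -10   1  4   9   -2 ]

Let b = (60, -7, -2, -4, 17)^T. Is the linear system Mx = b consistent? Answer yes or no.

Row reduce the augmented matrix [M | b].
Swap R1 ↔ R2
R3 ← R3 + R1: [0, 1, 4, 6, -1, -2, -9]
R4 ← R4 + (5/3)·R1: [0, 14/3, 13, 26/3, -3, -22/3, -47/3]
R5 ← R5 − (8/3)·R1: [0, -14/3, -15, -20/3, 9, 10/3, 107/3]
Swap R2 ↔ R3
R4 ← R4 − (14/3)·R2: [0, 0, -17/3, -58/3, 5/3, 2, 79/3]
R5 ← R5 + (14/3)·R2: [0, 0, 11/3, 64/3, 13/3, -6, -19/3]
R4 ← R4 − (17/9)·R3: [0, 0, 0, -58/3, -29/3, 290/9, -87]
R5 ← R5 + (11/9)·R3: [0, 0, 0, 64/3, 35/3, -230/9, 67]
R5 ← R5 + (32/29)·R4: [0, 0, 0, 0, 1, 10, -29]
The echelon form has 5 nonzero rows, and every pivot lies in the first 6 columns, so rank(M) = rank([M|b]) = 5.
The system is consistent.

yes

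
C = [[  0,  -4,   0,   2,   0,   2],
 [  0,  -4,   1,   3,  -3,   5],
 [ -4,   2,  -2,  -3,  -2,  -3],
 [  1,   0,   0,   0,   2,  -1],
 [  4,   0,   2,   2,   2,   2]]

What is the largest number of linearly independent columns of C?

3

Row reduce to echelon form.
Swap R1 ↔ R3
R4 ← R4 + (1/4)·R1: [0, 1/2, -1/2, -3/4, 3/2, -7/4]
R5 ← R5 + R1: [0, 2, 0, -1, 0, -1]
R3 ← R3 − R2: [0, 0, -1, -1, 3, -3]
R4 ← R4 + (1/8)·R2: [0, 0, -3/8, -3/8, 9/8, -9/8]
R5 ← R5 + (1/2)·R2: [0, 0, 1/2, 1/2, -3/2, 3/2]
R4 ← R4 − (3/8)·R3: [0, 0, 0, 0, 0, 0]
R5 ← R5 + (1/2)·R3: [0, 0, 0, 0, 0, 0]
Echelon form has 3 nonzero rows, so rank(C) = 3.
The rank gives the maximum number of linearly independent columns: 3.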